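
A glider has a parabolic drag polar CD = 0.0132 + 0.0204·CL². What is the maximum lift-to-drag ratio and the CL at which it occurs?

(L/D)max = 30.5, at CL = 0.804

For CD = CD0 + K·CL², (L/D)max occurs at CL* = √(CD0/K) and equals 1/(2√(K·CD0)).
(L/D)max = 1/(2√(0.0204 × 0.0132)) = 1/(2 × 0.01641) = 30.5
CL* = √(0.0132/0.0204) = 0.804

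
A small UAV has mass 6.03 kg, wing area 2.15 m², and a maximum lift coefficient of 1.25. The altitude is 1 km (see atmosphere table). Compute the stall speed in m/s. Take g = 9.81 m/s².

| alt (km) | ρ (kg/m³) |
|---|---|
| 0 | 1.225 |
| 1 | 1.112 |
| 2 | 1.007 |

At 1 km, from the table: ρ = 1.112 kg/m³.
At stall, lift equals weight: L = W = m·g = 6.03 × 9.81 = 59.15 N.
V_stall = √(2W/(ρ·S·CL,max)) = √(2 × 59.15 / (1.112 × 2.15 × 1.25))
V_stall = √39.59 = 6.29 m/s

V_stall = 6.29 m/s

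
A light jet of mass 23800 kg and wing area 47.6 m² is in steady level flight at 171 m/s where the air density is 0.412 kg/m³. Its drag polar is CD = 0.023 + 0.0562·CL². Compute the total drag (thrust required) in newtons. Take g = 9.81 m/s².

D = 17300 N

Weight W = mg = 23800 × 9.81 = 2.3348×10^5 N; in level flight L = W.
Dynamic pressure q = 0.5 × 0.412 × 171² = 6024 Pa.
CL = W/(q·S) = 2.3348×10^5 / (6024 × 47.6) = 0.8143.
CD = 0.023 + 0.0562 × 0.8143² = 0.06026.
D = q·S·CD = 6024 × 47.6 × 0.06026 = 17280 N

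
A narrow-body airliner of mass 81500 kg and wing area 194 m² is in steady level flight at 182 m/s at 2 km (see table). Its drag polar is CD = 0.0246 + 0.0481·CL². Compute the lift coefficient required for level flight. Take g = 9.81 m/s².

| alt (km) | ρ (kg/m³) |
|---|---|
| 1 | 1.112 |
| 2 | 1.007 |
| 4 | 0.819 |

At 2 km, from the table: ρ = 1.007 kg/m³.
Weight W = mg = 81500 × 9.81 = 7.9952×10^5 N; in level flight L = W.
Dynamic pressure q = 0.5 × 1.007 × 182² = 16680 Pa.
CL = W/(q·S) = 7.9952×10^5 / (16680 × 194) = 0.2471.

CL = 0.247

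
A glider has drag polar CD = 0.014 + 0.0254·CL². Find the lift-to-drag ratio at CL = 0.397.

L/D = 22.1

CD = 0.014 + 0.0254 × 0.397² = 0.018
L/D = CL/CD = 0.397 / 0.018 = 22.1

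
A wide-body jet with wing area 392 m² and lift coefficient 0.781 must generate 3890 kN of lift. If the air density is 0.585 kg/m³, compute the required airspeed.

v = 208 m/s

L = ½ρv²S·CL ⇒ v = √(2L/(ρ·S·CL))
v = √(2 × 3.89×10^6 / (0.585 × 392 × 0.781)) = √43440 = 208 m/s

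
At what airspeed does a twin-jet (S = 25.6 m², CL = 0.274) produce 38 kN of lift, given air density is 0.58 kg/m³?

v = 137 m/s

L = ½ρv²S·CL ⇒ v = √(2L/(ρ·S·CL))
v = √(2 × 38000 / (0.58 × 25.6 × 0.274)) = √18680 = 137 m/s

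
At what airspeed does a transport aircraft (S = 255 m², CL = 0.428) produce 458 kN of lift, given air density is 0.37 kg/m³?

v = 151 m/s

L = ½ρv²S·CL ⇒ v = √(2L/(ρ·S·CL))
v = √(2 × 4.58×10^5 / (0.37 × 255 × 0.428)) = √22680 = 151 m/s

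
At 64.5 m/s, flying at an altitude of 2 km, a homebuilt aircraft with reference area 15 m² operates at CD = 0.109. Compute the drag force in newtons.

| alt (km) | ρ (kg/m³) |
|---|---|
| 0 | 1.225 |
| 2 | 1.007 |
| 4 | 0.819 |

D = 3420 N

At 2 km, from the table: ρ = 1.007 kg/m³.
Dynamic pressure q = ½ρv² = ½ × 1.007 × 64.5² = 2095 Pa.
D = q·S·CD = 2095 × 15 × 0.109 = 3420 N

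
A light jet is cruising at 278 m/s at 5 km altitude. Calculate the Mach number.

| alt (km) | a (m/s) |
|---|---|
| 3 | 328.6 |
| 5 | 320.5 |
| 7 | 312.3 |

M = 0.867

At 5 km, from the table: a = 320.5 m/s.
M = v/a = 278 / 320.5 = 0.867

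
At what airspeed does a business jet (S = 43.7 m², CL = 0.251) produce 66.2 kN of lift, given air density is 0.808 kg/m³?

L = ½ρv²S·CL ⇒ v = √(2L/(ρ·S·CL))
v = √(2 × 66200 / (0.808 × 43.7 × 0.251)) = √14940 = 122 m/s

v = 122 m/s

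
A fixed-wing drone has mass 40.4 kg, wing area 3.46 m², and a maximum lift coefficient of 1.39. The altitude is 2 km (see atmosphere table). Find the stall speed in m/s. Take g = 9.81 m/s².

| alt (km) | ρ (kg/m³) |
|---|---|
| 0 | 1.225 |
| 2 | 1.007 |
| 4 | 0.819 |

At 2 km, from the table: ρ = 1.007 kg/m³.
Weight W = mg = 40.4 × 9.81 = 396.3 N.
V_stall = √(2W/(ρ·S·CL,max)) = √(2 × 396.3 / (1.007 × 3.46 × 1.39))
V_stall = √163.7 = 12.8 m/s

V_stall = 12.8 m/s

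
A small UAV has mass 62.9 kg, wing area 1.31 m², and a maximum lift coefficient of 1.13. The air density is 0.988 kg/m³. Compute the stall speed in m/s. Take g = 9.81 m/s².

At stall, lift equals weight: L = W = m·g = 62.9 × 9.81 = 617 N.
V_stall = √(2W/(ρ·S·CL,max)) = √(2 × 617 / (0.988 × 1.31 × 1.13))
V_stall = √843.8 = 29 m/s

V_stall = 29 m/s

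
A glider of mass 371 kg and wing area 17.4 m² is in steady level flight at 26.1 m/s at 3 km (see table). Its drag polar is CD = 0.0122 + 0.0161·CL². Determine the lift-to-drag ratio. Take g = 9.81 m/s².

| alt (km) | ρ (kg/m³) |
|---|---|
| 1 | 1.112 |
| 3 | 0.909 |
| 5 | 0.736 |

At 3 km, from the table: ρ = 0.909 kg/m³.
In steady level flight, lift balances weight: W = mg = 371 × 9.81 = 3639.5 N.
q = ½ρv² = ½ × 0.909 × 26.1² = 309.6 Pa.
Required CL = L/(qS) = 3639.5/(309.6·17.4) = 0.6756.
CD = 0.0122 + 0.0161 × 0.6756² = 0.01955.
L/D = CL/CD = 0.6756 / 0.01955 = 34.6

L/D = 34.6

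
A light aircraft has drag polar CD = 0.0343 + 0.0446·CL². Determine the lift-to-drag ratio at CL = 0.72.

L/D = 12.5

CD = 0.0343 + 0.0446 × 0.72² = 0.05742
L/D = CL/CD = 0.72 / 0.05742 = 12.5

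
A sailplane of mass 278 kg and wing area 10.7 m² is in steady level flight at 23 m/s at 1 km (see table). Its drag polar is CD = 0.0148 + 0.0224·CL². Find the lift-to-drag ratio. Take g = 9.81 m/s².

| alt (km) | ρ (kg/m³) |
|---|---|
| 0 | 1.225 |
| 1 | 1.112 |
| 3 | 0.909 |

At 1 km, from the table: ρ = 1.112 kg/m³.
In steady level flight, lift balances weight: W = mg = 278 × 9.81 = 2727.2 N.
q = ½ρv² = ½ × 1.112 × 23² = 294.1 Pa.
CL = 2W/(ρv²S) = 2×2727.2/(1.112×23²×10.7) = 0.8666.
CD = 0.0148 + 0.0224 × 0.8666² = 0.03162.
L/D = CL/CD = 0.8666 / 0.03162 = 27.4

L/D = 27.4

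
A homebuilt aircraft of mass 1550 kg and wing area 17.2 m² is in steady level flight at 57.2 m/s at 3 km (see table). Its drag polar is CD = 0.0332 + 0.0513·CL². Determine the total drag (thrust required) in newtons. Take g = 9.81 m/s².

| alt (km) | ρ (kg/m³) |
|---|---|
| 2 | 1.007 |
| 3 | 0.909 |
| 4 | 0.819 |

At 3 km, from the table: ρ = 0.909 kg/m³.
In steady level flight, lift balances weight: W = mg = 1550 × 9.81 = 15206 N.
q = ½ρv² = ½ × 0.909 × 57.2² = 1487 Pa.
Required CL = L/(qS) = 15206/(1487·17.2) = 0.5945.
CD = 0.0332 + 0.0513 × 0.5945² = 0.05133.
D = q·S·CD = 1487 × 17.2 × 0.05133 = 1313 N

D = 1310 N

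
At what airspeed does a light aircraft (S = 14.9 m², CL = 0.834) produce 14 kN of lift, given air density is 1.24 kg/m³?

L = ½ρv²S·CL ⇒ v = √(2L/(ρ·S·CL))
v = √(2 × 14000 / (1.24 × 14.9 × 0.834)) = √1817 = 42.6 m/s

v = 42.6 m/s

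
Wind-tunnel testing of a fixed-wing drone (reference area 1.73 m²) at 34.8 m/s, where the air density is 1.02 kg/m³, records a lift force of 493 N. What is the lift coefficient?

From L = ½ρv²S·CL, rearranging gives CL = 2L/(ρv²S).
CL = 2 × 493 / (1.02 × 34.8² × 1.73) = 0.461

CL = 0.461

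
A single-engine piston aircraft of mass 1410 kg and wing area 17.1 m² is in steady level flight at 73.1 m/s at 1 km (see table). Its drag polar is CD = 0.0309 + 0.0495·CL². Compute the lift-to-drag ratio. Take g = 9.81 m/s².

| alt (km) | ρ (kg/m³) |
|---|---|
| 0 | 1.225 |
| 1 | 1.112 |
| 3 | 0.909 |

At 1 km, from the table: ρ = 1.112 kg/m³.
Level flight ⇒ L = W = m·g = 1410 × 9.81 = 13832 N.
q = ½ρv² = ½ × 1.112 × 73.1² = 2971 Pa.
CL = W/(q·S) = 13832 / (2971 × 17.1) = 0.2723.
CD = 0.0309 + 0.0495 × 0.2723² = 0.03457.
L/D = CL/CD = 0.2723 / 0.03457 = 7.88

L/D = 7.88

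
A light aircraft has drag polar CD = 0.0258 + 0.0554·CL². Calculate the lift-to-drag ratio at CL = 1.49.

L/D = 10

CD = 0.0258 + 0.0554 × 1.49² = 0.1488
L/D = CL/CD = 1.49 / 0.1488 = 10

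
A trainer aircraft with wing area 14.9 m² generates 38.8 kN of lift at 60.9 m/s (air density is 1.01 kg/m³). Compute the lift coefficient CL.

From L = ½ρv²S·CL, rearranging gives CL = 2L/(ρv²S).
CL = 2 × 38800 / (1.01 × 60.9² × 14.9) = 1.39

CL = 1.39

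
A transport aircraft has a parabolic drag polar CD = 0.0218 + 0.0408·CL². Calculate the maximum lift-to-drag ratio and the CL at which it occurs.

For CD = CD0 + K·CL², (L/D)max occurs at CL* = √(CD0/K) and equals 1/(2√(K·CD0)).
(L/D)max = 1/(2√(0.0408 × 0.0218)) = 1/(2 × 0.02982) = 16.8
CL* = √(0.0218/0.0408) = 0.731

(L/D)max = 16.8, at CL = 0.731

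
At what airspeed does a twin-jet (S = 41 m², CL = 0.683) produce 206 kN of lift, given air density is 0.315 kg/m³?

L = ½ρv²S·CL ⇒ v = √(2L/(ρ·S·CL))
v = √(2 × 2.06×10^5 / (0.315 × 41 × 0.683)) = √46710 = 216 m/s

v = 216 m/s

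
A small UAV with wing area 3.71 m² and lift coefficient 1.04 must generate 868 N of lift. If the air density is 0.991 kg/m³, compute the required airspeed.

L = ½ρv²S·CL ⇒ v = √(2L/(ρ·S·CL))
v = √(2 × 868 / (0.991 × 3.71 × 1.04)) = √454 = 21.3 m/s

v = 21.3 m/s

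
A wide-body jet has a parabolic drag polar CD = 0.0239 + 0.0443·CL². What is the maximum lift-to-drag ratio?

(L/D)max = 15.4

For CD = CD0 + K·CL², (L/D)max occurs at CL* = √(CD0/K) and equals 1/(2√(K·CD0)).
(L/D)max = 1/(2√(0.0443 × 0.0239)) = 1/(2 × 0.03254) = 15.4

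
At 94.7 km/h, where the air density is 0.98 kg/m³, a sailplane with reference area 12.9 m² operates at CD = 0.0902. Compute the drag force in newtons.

Convert speed: v = 94.7 km/h ÷ 3.6 = 26.31 m/s.
Dynamic pressure q = ½ρv² = ½ × 0.98 × 26.31² = 339.1 Pa.
D = q·S·CD = 339.1 × 12.9 × 0.0902 = 395 N

D = 395 N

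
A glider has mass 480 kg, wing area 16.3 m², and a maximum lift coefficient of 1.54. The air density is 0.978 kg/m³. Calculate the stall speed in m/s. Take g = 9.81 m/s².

V_stall = 19.6 m/s

Weight W = mg = 480 × 9.81 = 4709 N.
V_stall = √(2W/(ρ·S·CL,max)) = √(2 × 4709 / (0.978 × 16.3 × 1.54))
V_stall = √383.6 = 19.6 m/s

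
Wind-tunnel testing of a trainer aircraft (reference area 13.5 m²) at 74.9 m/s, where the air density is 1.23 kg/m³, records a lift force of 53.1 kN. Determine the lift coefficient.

CL = 1.14

From L = ½ρv²S·CL, rearranging gives CL = 2L/(ρv²S).
CL = 2 × 53100 / (1.23 × 74.9² × 13.5) = 1.14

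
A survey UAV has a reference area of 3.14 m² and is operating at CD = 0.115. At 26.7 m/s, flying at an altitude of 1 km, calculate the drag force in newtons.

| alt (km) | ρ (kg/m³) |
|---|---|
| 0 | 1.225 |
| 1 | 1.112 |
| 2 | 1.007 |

At 1 km, from the table: ρ = 1.112 kg/m³.
D = ½ρv²S·CD = ½ × 1.112 × 26.7² × 3.14 × 0.115 = 143 N

D = 143 N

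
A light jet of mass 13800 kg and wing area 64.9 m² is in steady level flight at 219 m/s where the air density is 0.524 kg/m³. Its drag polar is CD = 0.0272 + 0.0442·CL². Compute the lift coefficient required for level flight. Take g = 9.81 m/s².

CL = 0.166

In steady level flight, lift balances weight: W = mg = 13800 × 9.81 = 1.3538×10^5 N.
Dynamic pressure q = 0.5 × 0.524 × 219² = 12570 Pa.
CL = W/(q·S) = 1.3538×10^5 / (12570 × 64.9) = 0.166.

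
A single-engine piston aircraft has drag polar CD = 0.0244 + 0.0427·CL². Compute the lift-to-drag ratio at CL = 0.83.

L/D = 15.4

CD = 0.0244 + 0.0427 × 0.83² = 0.05382
L/D = CL/CD = 0.83 / 0.05382 = 15.4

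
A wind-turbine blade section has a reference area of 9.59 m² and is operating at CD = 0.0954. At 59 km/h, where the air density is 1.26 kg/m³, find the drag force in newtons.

Convert speed: v = 59 km/h ÷ 3.6 = 16.39 m/s.
Dynamic pressure q = ½ρv² = ½ × 1.26 × 16.39² = 169.2 Pa.
D = q·S·CD = 169.2 × 9.59 × 0.0954 = 155 N

D = 155 N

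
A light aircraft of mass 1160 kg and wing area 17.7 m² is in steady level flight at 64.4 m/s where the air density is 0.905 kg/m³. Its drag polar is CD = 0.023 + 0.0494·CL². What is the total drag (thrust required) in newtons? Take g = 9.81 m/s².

In steady level flight, lift balances weight: W = mg = 1160 × 9.81 = 11380 N.
Dynamic pressure q = 0.5 × 0.905 × 64.4² = 1877 Pa.
CL = 2W/(ρv²S) = 2×11380/(0.905×64.4²×17.7) = 0.3426.
CD = 0.023 + 0.0494 × 0.3426² = 0.0288.
D = q·S·CD = 1877 × 17.7 × 0.0288 = 956.6 N

D = 957 N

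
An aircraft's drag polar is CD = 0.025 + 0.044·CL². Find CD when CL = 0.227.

CD = 0.025 + 0.044 × 0.227² = 0.025 + 0.002267 = 0.0273

CD = 0.0273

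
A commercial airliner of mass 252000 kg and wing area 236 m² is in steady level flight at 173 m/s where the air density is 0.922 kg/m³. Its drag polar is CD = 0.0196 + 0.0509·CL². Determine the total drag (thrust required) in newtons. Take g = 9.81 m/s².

D = 1.59×10^5 N

In steady level flight, lift balances weight: W = mg = 252000 × 9.81 = 2.4721×10^6 N.
Dynamic pressure q = 0.5 × 0.922 × 173² = 13800 Pa.
Required CL = L/(qS) = 2.4721×10^6/(13800·236) = 0.7592.
CD = 0.0196 + 0.0509 × 0.7592² = 0.04894.
D = q·S·CD = 13800 × 236 × 0.04894 = 1.594×10^5 N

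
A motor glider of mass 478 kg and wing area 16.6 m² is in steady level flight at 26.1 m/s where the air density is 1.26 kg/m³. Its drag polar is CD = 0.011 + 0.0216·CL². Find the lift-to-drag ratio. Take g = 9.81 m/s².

Weight W = mg = 478 × 9.81 = 4689.2 N; in level flight L = W.
q = ½ρv² = ½ × 1.26 × 26.1² = 429.2 Pa.
CL = 2W/(ρv²S) = 2×4689.2/(1.26×26.1²×16.6) = 0.6582.
CD = 0.011 + 0.0216 × 0.6582² = 0.02036.
L/D = CL/CD = 0.6582 / 0.02036 = 32.3

L/D = 32.3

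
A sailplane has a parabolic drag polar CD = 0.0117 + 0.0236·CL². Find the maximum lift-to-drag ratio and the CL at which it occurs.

For CD = CD0 + K·CL², (L/D)max occurs at CL* = √(CD0/K) and equals 1/(2√(K·CD0)).
(L/D)max = 1/(2√(0.0236 × 0.0117)) = 1/(2 × 0.01662) = 30.1
CL* = √(0.0117/0.0236) = 0.704

(L/D)max = 30.1, at CL = 0.704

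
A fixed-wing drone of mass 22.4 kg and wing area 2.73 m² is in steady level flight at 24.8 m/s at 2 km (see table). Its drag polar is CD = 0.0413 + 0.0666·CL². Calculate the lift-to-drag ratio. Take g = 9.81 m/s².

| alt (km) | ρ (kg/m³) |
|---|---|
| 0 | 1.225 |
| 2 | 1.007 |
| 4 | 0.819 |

At 2 km, from the table: ρ = 1.007 kg/m³.
Level flight ⇒ L = W = m·g = 22.4 × 9.81 = 219.74 N.
q = ½ρv² = ½ × 1.007 × 24.8² = 309.7 Pa.
Required CL = L/(qS) = 219.74/(309.7·2.73) = 0.2599.
CD = 0.0413 + 0.0666 × 0.2599² = 0.0458.
L/D = CL/CD = 0.2599 / 0.0458 = 5.68

L/D = 5.68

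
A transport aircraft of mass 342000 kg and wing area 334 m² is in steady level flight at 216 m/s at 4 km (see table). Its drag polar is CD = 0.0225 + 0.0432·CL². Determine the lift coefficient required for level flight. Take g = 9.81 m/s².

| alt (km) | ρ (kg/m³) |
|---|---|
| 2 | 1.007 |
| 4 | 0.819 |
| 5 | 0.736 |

At 4 km, from the table: ρ = 0.819 kg/m³.
In steady level flight, lift balances weight: W = mg = 342000 × 9.81 = 3.355×10^6 N.
Dynamic pressure q = 0.5 × 0.819 × 216² = 19110 Pa.
CL = 2W/(ρv²S) = 2×3.355×10^6/(0.819×216²×334) = 0.5258.

CL = 0.526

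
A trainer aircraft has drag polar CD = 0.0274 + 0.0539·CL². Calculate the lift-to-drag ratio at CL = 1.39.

CD = 0.0274 + 0.0539 × 1.39² = 0.1315
L/D = CL/CD = 1.39 / 0.1315 = 10.6

L/D = 10.6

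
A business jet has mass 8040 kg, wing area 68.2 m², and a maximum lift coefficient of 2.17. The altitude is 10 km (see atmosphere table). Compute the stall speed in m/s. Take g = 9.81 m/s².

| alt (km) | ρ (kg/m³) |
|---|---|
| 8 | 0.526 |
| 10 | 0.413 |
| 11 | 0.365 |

At 10 km, from the table: ρ = 0.413 kg/m³.
Stall occurs when L = W at CL,max. W = mg = 8040 × 9.81 = 78870 N.
V_stall = √(2W/(ρ·S·CL,max)) = √(2 × 78870 / (0.413 × 68.2 × 2.17))
V_stall = √2581 = 50.8 m/s

V_stall = 50.8 m/s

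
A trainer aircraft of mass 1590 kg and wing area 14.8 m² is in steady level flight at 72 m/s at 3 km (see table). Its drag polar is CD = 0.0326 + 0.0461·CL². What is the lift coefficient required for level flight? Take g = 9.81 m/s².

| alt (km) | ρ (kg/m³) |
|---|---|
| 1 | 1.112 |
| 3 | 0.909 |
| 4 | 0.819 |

CL = 0.447

At 3 km, from the table: ρ = 0.909 kg/m³.
In steady level flight, lift balances weight: W = mg = 1590 × 9.81 = 15598 N.
Dynamic pressure q = 0.5 × 0.909 × 72² = 2356 Pa.
Required CL = L/(qS) = 15598/(2356·14.8) = 0.4473.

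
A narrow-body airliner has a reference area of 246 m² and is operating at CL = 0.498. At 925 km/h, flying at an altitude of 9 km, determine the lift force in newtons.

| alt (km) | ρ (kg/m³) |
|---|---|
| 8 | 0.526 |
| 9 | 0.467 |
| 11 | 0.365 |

L = 1.89×10^6 N

At 9 km, from the table: ρ = 0.467 kg/m³.
Convert speed: v = 925 km/h ÷ 3.6 = 256.9 m/s.
L = ½ρv²S·CL = ½ × 0.467 × 256.9² × 246 × 0.498 = 1.89×10^6 N ≈ 1890 kN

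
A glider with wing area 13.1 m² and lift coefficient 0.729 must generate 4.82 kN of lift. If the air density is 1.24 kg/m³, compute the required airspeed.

v = 28.5 m/s

L = ½ρv²S·CL ⇒ v = √(2L/(ρ·S·CL))
v = √(2 × 4820 / (1.24 × 13.1 × 0.729)) = √814.1 = 28.5 m/s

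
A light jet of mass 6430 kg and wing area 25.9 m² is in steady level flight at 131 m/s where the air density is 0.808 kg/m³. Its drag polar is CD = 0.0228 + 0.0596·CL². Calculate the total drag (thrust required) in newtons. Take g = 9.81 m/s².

In steady level flight, lift balances weight: W = mg = 6430 × 9.81 = 63078 N.
q = ½ρv² = ½ × 0.808 × 131² = 6933 Pa.
CL = 2W/(ρv²S) = 2×63078/(0.808×131²×25.9) = 0.3513.
CD = 0.0228 + 0.0596 × 0.3513² = 0.03015.
D = q·S·CD = 6933 × 25.9 × 0.03015 = 5415 N

D = 5410 N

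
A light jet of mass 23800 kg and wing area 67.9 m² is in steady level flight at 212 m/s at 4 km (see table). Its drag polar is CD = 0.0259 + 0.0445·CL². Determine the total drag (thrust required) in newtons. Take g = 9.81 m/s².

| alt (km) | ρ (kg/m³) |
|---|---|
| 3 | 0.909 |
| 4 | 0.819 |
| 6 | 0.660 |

D = 34300 N

At 4 km, from the table: ρ = 0.819 kg/m³.
Weight W = mg = 23800 × 9.81 = 2.3348×10^5 N; in level flight L = W.
q = ½ρv² = ½ × 0.819 × 212² = 18400 Pa.
CL = 2W/(ρv²S) = 2×2.3348×10^5/(0.819×212²×67.9) = 0.1868.
CD = 0.0259 + 0.0445 × 0.1868² = 0.02745.
D = q·S·CD = 18400 × 67.9 × 0.02745 = 34310 N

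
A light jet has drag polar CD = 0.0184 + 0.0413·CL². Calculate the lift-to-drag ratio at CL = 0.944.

L/D = 17.1

CD = 0.0184 + 0.0413 × 0.944² = 0.0552
L/D = CL/CD = 0.944 / 0.0552 = 17.1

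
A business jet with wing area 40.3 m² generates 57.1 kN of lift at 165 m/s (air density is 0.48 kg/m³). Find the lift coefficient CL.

From L = ½ρv²S·CL, rearranging gives CL = 2L/(ρv²S).
CL = 2 × 57100 / (0.48 × 165² × 40.3) = 0.217

CL = 0.217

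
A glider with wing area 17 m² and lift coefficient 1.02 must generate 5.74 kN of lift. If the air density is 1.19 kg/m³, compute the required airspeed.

v = 23.6 m/s

L = ½ρv²S·CL ⇒ v = √(2L/(ρ·S·CL))
v = √(2 × 5740 / (1.19 × 17 × 1.02)) = √556.3 = 23.6 m/s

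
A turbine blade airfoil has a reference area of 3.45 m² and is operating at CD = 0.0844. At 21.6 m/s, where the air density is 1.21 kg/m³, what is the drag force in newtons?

D = 82.2 N

D = ½ρv²S·CD = ½ × 1.21 × 21.6² × 3.45 × 0.0844 = 82.2 N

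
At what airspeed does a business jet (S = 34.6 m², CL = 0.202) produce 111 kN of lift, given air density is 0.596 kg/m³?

v = 231 m/s

L = ½ρv²S·CL ⇒ v = √(2L/(ρ·S·CL))
v = √(2 × 1.11×10^5 / (0.596 × 34.6 × 0.202)) = √53290 = 231 m/s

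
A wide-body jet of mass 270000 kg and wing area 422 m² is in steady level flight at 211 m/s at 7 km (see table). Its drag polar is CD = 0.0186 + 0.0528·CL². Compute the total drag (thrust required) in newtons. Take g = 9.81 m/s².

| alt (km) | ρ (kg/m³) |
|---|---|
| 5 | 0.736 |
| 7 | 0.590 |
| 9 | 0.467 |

D = 1.7×10^5 N

At 7 km, from the table: ρ = 0.590 kg/m³.
Level flight ⇒ L = W = m·g = 270000 × 9.81 = 2.6487×10^6 N.
q = ½ρv² = ½ × 0.59 × 211² = 13130 Pa.
CL = W/(q·S) = 2.6487×10^6 / (13130 × 422) = 0.4779.
CD = 0.0186 + 0.0528 × 0.4779² = 0.03066.
D = q·S·CD = 13130 × 422 × 0.03066 = 1.699×10^5 N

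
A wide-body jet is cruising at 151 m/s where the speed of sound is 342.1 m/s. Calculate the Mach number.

M = 0.441

M = v/a = 151 / 342.1 = 0.441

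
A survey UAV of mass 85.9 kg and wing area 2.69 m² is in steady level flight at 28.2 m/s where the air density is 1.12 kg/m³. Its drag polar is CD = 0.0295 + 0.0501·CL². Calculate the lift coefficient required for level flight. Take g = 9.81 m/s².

CL = 0.703

Weight W = mg = 85.9 × 9.81 = 842.68 N; in level flight L = W.
q = ½ρv² = ½ × 1.12 × 28.2² = 445.3 Pa.
Required CL = L/(qS) = 842.68/(445.3·2.69) = 0.7034.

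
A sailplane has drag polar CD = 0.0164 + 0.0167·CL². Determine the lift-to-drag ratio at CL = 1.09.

L/D = 30.1

CD = 0.0164 + 0.0167 × 1.09² = 0.03624
L/D = CL/CD = 1.09 / 0.03624 = 30.1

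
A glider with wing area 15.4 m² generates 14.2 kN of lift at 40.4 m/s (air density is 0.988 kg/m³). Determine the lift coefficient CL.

CL = 1.14

From L = ½ρv²S·CL, rearranging gives CL = 2L/(ρv²S).
CL = 2 × 14200 / (0.988 × 40.4² × 15.4) = 1.14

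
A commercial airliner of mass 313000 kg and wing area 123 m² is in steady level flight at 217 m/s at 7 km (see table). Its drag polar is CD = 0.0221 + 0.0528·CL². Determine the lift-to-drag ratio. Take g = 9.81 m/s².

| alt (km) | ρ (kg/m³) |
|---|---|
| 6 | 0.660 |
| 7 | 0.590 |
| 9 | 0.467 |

At 7 km, from the table: ρ = 0.590 kg/m³.
Weight W = mg = 313000 × 9.81 = 3.0705×10^6 N; in level flight L = W.
Dynamic pressure q = 0.5 × 0.59 × 217² = 13890 Pa.
CL = 2W/(ρv²S) = 2×3.0705×10^6/(0.59×217²×123) = 1.797.
CD = 0.0221 + 0.0528 × 1.797² = 0.1926.
L/D = CL/CD = 1.797 / 0.1926 = 9.33

L/D = 9.33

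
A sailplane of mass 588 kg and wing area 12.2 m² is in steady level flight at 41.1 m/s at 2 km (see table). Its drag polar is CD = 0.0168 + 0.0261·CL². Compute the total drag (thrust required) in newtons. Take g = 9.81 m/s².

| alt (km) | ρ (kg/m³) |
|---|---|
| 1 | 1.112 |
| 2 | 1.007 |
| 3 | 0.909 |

D = 258 N

At 2 km, from the table: ρ = 1.007 kg/m³.
Level flight ⇒ L = W = m·g = 588 × 9.81 = 5768.3 N.
Dynamic pressure q = 0.5 × 1.007 × 41.1² = 850.5 Pa.
CL = 2W/(ρv²S) = 2×5768.3/(1.007×41.1²×12.2) = 0.5559.
CD = 0.0168 + 0.0261 × 0.5559² = 0.02487.
D = q·S·CD = 850.5 × 12.2 × 0.02487 = 258 N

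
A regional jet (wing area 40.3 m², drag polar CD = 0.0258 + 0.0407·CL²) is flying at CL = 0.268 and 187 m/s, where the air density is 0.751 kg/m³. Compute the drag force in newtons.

CD = 0.0258 + 0.0407 × 0.268² = 0.02872
D = ½ρv²S·CD = ½ × 0.751 × 187² × 40.3 × 0.02872 = 15200 N

D = 15200 N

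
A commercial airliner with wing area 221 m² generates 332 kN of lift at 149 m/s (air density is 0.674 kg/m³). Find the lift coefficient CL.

From L = ½ρv²S·CL, rearranging gives CL = 2L/(ρv²S).
CL = 2 × 3.32×10^5 / (0.674 × 149² × 221) = 0.201

CL = 0.201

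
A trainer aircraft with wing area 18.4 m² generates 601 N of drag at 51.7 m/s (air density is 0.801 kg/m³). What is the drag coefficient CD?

From D = ½ρv²S·CD, rearranging gives CD = 2D/(ρv²S).
CD = 2 × 601 / (0.801 × 51.7² × 18.4) = 0.0305

CD = 0.0305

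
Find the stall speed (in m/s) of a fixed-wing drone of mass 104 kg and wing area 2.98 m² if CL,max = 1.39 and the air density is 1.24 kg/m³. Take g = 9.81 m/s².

Weight W = mg = 104 × 9.81 = 1020 N.
V_stall = √(2W/(ρ·S·CL,max)) = √(2 × 1020 / (1.24 × 2.98 × 1.39))
V_stall = √397.3 = 19.9 m/s

V_stall = 19.9 m/s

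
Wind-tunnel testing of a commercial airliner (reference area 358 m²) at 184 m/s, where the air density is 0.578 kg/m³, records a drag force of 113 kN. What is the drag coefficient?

From D = ½ρv²S·CD, rearranging gives CD = 2D/(ρv²S).
CD = 2 × 1.13×10^5 / (0.578 × 184² × 358) = 0.0323

CD = 0.0323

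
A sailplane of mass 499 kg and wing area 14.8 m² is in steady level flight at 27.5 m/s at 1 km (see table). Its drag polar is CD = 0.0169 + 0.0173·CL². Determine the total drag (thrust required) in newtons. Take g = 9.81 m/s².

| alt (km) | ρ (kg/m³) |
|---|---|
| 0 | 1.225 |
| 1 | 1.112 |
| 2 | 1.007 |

At 1 km, from the table: ρ = 1.112 kg/m³.
Weight W = mg = 499 × 9.81 = 4895.2 N; in level flight L = W.
Dynamic pressure q = 0.5 × 1.112 × 27.5² = 420.5 Pa.
CL = 2W/(ρv²S) = 2×4895.2/(1.112×27.5²×14.8) = 0.7866.
CD = 0.0169 + 0.0173 × 0.7866² = 0.0276.
D = q·S·CD = 420.5 × 14.8 × 0.0276 = 171.8 N

D = 172 N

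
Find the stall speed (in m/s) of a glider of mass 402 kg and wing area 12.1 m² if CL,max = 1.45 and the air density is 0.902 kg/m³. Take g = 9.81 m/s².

At stall, lift equals weight: L = W = m·g = 402 × 9.81 = 3944 N.
V_stall = √(2W/(ρ·S·CL,max)) = √(2 × 3944 / (0.902 × 12.1 × 1.45))
V_stall = √498.4 = 22.3 m/s

V_stall = 22.3 m/s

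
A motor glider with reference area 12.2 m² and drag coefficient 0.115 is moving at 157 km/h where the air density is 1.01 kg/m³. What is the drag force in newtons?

D = 1350 N

Convert speed: v = 157 km/h ÷ 3.6 = 43.61 m/s.
Dynamic pressure q = ½ρv² = ½ × 1.01 × 43.61² = 960.5 Pa.
D = q·S·CD = 960.5 × 12.2 × 0.115 = 1350 N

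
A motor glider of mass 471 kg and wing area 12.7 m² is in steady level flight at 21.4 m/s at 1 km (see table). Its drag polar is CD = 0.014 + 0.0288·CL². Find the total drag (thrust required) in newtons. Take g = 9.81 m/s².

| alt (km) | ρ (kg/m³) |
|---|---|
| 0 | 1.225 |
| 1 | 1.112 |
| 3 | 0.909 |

At 1 km, from the table: ρ = 1.112 kg/m³.
Level flight ⇒ L = W = m·g = 471 × 9.81 = 4620.5 N.
Dynamic pressure q = 0.5 × 1.112 × 21.4² = 254.6 Pa.
CL = 2W/(ρv²S) = 2×4620.5/(1.112×21.4²×12.7) = 1.429.
CD = 0.014 + 0.0288 × 1.429² = 0.0728.
D = q·S·CD = 254.6 × 12.7 × 0.0728 = 235.4 N

D = 235 N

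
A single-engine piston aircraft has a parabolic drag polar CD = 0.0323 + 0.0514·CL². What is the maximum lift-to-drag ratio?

For CD = CD0 + K·CL², (L/D)max occurs at CL* = √(CD0/K) and equals 1/(2√(K·CD0)).
(L/D)max = 1/(2√(0.0514 × 0.0323)) = 1/(2 × 0.04075) = 12.3

(L/D)max = 12.3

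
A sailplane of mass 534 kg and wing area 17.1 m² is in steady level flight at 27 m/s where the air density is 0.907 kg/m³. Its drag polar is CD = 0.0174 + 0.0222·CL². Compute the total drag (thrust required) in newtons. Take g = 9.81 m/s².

D = 206 N

Level flight ⇒ L = W = m·g = 534 × 9.81 = 5238.5 N.
Dynamic pressure q = 0.5 × 0.907 × 27² = 330.6 Pa.
Required CL = L/(qS) = 5238.5/(330.6·17.1) = 0.9266.
CD = 0.0174 + 0.0222 × 0.9266² = 0.03646.
D = q·S·CD = 330.6 × 17.1 × 0.03646 = 206.1 N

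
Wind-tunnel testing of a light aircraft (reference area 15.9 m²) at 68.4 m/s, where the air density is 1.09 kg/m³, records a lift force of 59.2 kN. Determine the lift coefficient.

CL = 1.46

From L = ½ρv²S·CL, rearranging gives CL = 2L/(ρv²S).
CL = 2 × 59200 / (1.09 × 68.4² × 15.9) = 1.46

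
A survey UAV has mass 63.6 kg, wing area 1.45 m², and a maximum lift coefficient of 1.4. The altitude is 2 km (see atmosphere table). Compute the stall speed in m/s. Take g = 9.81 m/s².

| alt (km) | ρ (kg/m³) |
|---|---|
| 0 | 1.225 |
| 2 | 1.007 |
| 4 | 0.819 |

V_stall = 24.7 m/s

At 2 km, from the table: ρ = 1.007 kg/m³.
At stall, lift equals weight: L = W = m·g = 63.6 × 9.81 = 623.9 N.
From L = ½ρV²S·CL,max = W: V_stall = √(2W/(ρSCL,max)) = √(2·623.9/(1.007·1.45·1.4))
V_stall = √610.4 = 24.7 m/s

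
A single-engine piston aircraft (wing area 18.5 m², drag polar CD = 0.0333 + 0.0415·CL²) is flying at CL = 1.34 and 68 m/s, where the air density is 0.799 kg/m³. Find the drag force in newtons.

D = 3680 N

CD = 0.0333 + 0.0415 × 1.34² = 0.1078
D = ½ρv²S·CD = ½ × 0.799 × 68² × 18.5 × 0.1078 = 3680 N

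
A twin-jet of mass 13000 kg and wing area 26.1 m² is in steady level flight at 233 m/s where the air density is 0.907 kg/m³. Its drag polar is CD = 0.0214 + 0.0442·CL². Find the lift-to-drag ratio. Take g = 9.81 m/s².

L/D = 8.58

Level flight ⇒ L = W = m·g = 13000 × 9.81 = 1.2753×10^5 N.
Dynamic pressure q = 0.5 × 0.907 × 233² = 24620 Pa.
CL = W/(q·S) = 1.2753×10^5 / (24620 × 26.1) = 0.1985.
CD = 0.0214 + 0.0442 × 0.1985² = 0.02314.
L/D = CL/CD = 0.1985 / 0.02314 = 8.58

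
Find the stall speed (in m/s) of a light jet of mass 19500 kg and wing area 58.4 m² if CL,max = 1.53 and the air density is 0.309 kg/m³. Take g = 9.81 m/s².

V_stall = 118 m/s

Stall occurs when L = W at CL,max. W = mg = 19500 × 9.81 = 1.913×10^5 N.
From L = ½ρV²S·CL,max = W: V_stall = √(2W/(ρSCL,max)) = √(2·1.913×10^5/(0.309·58.4·1.53))
V_stall = √13860 = 118 m/s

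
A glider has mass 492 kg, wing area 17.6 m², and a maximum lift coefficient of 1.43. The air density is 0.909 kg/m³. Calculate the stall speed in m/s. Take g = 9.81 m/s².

V_stall = 20.5 m/s

At stall, lift equals weight: L = W = m·g = 492 × 9.81 = 4827 N.
V_stall = √(2W/(ρ·S·CL,max)) = √(2 × 4827 / (0.909 × 17.6 × 1.43))
V_stall = √421.9 = 20.5 m/s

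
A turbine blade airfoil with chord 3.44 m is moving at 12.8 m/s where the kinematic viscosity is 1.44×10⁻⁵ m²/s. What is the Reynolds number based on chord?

Re = v·c/ν = 12.8 × 3.44 / (1.44×10⁻⁵) = 3.06×10^6

Re = 3.06×10^6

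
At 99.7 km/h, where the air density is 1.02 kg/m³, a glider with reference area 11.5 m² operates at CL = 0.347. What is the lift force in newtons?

Convert speed: v = 99.7 km/h ÷ 3.6 = 27.69 m/s.
L = ½ρv²S·CL = ½ × 1.02 × 27.69² × 11.5 × 0.347 = 1560 N

L = 1560 N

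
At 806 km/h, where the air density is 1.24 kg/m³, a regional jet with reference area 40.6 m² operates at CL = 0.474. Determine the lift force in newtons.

L = 5.98×10^5 N

Convert speed: v = 806 km/h ÷ 3.6 = 223.9 m/s.
L = ½ρv²S·CL = ½ × 1.24 × 223.9² × 40.6 × 0.474 = 5.98×10^5 N ≈ 598 kN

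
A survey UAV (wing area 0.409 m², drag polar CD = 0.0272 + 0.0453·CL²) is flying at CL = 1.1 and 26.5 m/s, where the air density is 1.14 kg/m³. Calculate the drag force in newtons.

CD = 0.0272 + 0.0453 × 1.1² = 0.08201
D = ½ρv²S·CD = ½ × 1.14 × 26.5² × 0.409 × 0.08201 = 13.4 N

D = 13.4 N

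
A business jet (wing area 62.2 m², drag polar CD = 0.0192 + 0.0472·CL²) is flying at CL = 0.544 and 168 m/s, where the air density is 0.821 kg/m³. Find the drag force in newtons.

CD = 0.0192 + 0.0472 × 0.544² = 0.03317
D = ½ρv²S·CD = ½ × 0.821 × 168² × 62.2 × 0.03317 = 23900 N

D = 23900 N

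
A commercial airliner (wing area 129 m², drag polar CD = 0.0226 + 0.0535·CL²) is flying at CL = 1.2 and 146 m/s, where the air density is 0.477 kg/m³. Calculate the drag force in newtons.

D = 65300 N

CD = 0.0226 + 0.0535 × 1.2² = 0.09964
D = ½ρv²S·CD = ½ × 0.477 × 146² × 129 × 0.09964 = 65300 N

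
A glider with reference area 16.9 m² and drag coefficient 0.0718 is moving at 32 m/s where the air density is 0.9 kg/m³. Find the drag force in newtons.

D = 559 N

D = ½ρv²S·CD = ½ × 0.9 × 32² × 16.9 × 0.0718 = 559 N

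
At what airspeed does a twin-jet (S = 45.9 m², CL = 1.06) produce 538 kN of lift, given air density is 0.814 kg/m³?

v = 165 m/s

L = ½ρv²S·CL ⇒ v = √(2L/(ρ·S·CL))
v = √(2 × 5.38×10^5 / (0.814 × 45.9 × 1.06)) = √27170 = 165 m/s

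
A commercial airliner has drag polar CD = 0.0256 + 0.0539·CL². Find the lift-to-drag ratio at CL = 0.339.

CD = 0.0256 + 0.0539 × 0.339² = 0.03179
L/D = CL/CD = 0.339 / 0.03179 = 10.7

L/D = 10.7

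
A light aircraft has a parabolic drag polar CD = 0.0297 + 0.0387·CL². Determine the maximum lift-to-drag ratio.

(L/D)max = 14.7

For CD = CD0 + K·CL², (L/D)max occurs at CL* = √(CD0/K) and equals 1/(2√(K·CD0)).
(L/D)max = 1/(2√(0.0387 × 0.0297)) = 1/(2 × 0.0339) = 14.7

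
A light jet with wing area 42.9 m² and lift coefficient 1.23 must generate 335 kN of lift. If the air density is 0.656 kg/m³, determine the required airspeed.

v = 139 m/s

L = ½ρv²S·CL ⇒ v = √(2L/(ρ·S·CL))
v = √(2 × 3.35×10^5 / (0.656 × 42.9 × 1.23)) = √19360 = 139 m/s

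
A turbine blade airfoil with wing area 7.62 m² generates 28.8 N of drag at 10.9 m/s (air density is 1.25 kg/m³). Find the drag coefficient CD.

CD = 0.0509

From D = ½ρv²S·CD, rearranging gives CD = 2D/(ρv²S).
CD = 2 × 28.8 / (1.25 × 10.9² × 7.62) = 0.0509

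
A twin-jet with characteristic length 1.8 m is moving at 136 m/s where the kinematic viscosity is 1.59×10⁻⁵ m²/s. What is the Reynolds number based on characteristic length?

Re = 1.54×10^7

Re = v·c/ν = 136 × 1.8 / (1.59×10⁻⁵) = 1.54×10^7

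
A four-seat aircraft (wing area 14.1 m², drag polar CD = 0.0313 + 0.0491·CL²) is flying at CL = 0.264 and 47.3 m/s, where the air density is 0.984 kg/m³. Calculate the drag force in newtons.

D = 539 N

CD = 0.0313 + 0.0491 × 0.264² = 0.03472
D = ½ρv²S·CD = ½ × 0.984 × 47.3² × 14.1 × 0.03472 = 539 N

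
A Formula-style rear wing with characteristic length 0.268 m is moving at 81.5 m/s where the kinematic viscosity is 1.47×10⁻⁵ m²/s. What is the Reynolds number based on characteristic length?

Re = v·c/ν = 81.5 × 0.268 / (1.47×10⁻⁵) = 1.49×10^6

Re = 1.49×10^6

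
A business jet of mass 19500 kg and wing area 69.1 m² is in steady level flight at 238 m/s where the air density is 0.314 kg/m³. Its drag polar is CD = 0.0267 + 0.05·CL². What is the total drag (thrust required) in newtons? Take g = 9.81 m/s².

D = 19400 N

Level flight ⇒ L = W = m·g = 19500 × 9.81 = 1.913×10^5 N.
Dynamic pressure q = 0.5 × 0.314 × 238² = 8893 Pa.
CL = W/(q·S) = 1.913×10^5 / (8893 × 69.1) = 0.3113.
CD = 0.0267 + 0.05 × 0.3113² = 0.03155.
D = q·S·CD = 8893 × 69.1 × 0.03155 = 19380 N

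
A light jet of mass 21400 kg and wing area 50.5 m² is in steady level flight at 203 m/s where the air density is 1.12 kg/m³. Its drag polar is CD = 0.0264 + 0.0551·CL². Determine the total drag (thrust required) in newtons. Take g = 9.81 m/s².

Weight W = mg = 21400 × 9.81 = 2.0993×10^5 N; in level flight L = W.
q = ½ρv² = ½ × 1.12 × 203² = 23080 Pa.
CL = 2W/(ρv²S) = 2×2.0993×10^5/(1.12×203²×50.5) = 0.1801.
CD = 0.0264 + 0.0551 × 0.1801² = 0.02819.
D = q·S·CD = 23080 × 50.5 × 0.02819 = 32850 N

D = 32900 N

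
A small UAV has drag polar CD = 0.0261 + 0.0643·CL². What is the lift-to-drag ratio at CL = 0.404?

CD = 0.0261 + 0.0643 × 0.404² = 0.03659
L/D = CL/CD = 0.404 / 0.03659 = 11

L/D = 11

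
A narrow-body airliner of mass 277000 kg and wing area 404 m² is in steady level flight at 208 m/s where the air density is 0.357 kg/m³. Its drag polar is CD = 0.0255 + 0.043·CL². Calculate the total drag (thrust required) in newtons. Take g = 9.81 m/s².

D = 1.81×10^5 N

Level flight ⇒ L = W = m·g = 277000 × 9.81 = 2.7174×10^6 N.
q = ½ρv² = ½ × 0.357 × 208² = 7723 Pa.
CL = W/(q·S) = 2.7174×10^6 / (7723 × 404) = 0.871.
CD = 0.0255 + 0.043 × 0.871² = 0.05812.
D = q·S·CD = 7723 × 404 × 0.05812 = 1.813×10^5 N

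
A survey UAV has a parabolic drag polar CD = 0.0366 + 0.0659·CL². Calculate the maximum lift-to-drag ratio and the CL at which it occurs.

For CD = CD0 + K·CL², (L/D)max occurs at CL* = √(CD0/K) and equals 1/(2√(K·CD0)).
(L/D)max = 1/(2√(0.0659 × 0.0366)) = 1/(2 × 0.04911) = 10.2
CL* = √(0.0366/0.0659) = 0.745

(L/D)max = 10.2, at CL = 0.745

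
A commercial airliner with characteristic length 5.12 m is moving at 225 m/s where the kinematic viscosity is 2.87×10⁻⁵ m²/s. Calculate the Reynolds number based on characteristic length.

Re = v·c/ν = 225 × 5.12 / (2.87×10⁻⁵) = 4.01×10^7

Re = 4.01×10^7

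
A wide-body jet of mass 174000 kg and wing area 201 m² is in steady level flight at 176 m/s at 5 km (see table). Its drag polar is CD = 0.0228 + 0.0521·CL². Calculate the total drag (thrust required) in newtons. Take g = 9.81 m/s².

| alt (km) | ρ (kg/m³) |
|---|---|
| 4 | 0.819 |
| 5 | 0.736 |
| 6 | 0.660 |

D = 1.18×10^5 N

At 5 km, from the table: ρ = 0.736 kg/m³.
Level flight ⇒ L = W = m·g = 174000 × 9.81 = 1.7069×10^6 N.
q = ½ρv² = ½ × 0.736 × 176² = 11400 Pa.
CL = 2W/(ρv²S) = 2×1.7069×10^6/(0.736×176²×201) = 0.745.
CD = 0.0228 + 0.0521 × 0.745² = 0.05172.
D = q·S·CD = 11400 × 201 × 0.05172 = 1.185×10^5 N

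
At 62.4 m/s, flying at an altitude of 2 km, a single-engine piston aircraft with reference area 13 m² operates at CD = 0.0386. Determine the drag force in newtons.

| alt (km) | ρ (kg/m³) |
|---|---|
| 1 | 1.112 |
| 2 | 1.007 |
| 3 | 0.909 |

D = 984 N

At 2 km, from the table: ρ = 1.007 kg/m³.
Dynamic pressure q = ½ρv² = ½ × 1.007 × 62.4² = 1961 Pa.
D = q·S·CD = 1961 × 13 × 0.0386 = 984 N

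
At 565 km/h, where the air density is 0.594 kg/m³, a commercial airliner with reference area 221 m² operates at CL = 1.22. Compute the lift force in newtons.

Convert speed: v = 565 km/h ÷ 3.6 = 156.9 m/s.
L = ½ρv²S·CL = ½ × 0.594 × 156.9² × 221 × 1.22 = 1.97×10^6 N ≈ 1970 kN

L = 1.97×10^6 N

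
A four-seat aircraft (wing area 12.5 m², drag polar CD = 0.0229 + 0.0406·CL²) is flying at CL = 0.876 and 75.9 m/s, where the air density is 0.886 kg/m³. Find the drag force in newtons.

CD = 0.0229 + 0.0406 × 0.876² = 0.05406
D = ½ρv²S·CD = ½ × 0.886 × 75.9² × 12.5 × 0.05406 = 1720 N

D = 1720 N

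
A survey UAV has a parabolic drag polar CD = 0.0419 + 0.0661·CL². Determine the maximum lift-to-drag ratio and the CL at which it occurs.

For CD = CD0 + K·CL², (L/D)max occurs at CL* = √(CD0/K) and equals 1/(2√(K·CD0)).
(L/D)max = 1/(2√(0.0661 × 0.0419)) = 1/(2 × 0.05263) = 9.5
CL* = √(0.0419/0.0661) = 0.796

(L/D)max = 9.5, at CL = 0.796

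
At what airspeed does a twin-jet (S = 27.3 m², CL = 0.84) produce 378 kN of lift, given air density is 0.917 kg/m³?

v = 190 m/s

L = ½ρv²S·CL ⇒ v = √(2L/(ρ·S·CL))
v = √(2 × 3.78×10^5 / (0.917 × 27.3 × 0.84)) = √35950 = 190 m/s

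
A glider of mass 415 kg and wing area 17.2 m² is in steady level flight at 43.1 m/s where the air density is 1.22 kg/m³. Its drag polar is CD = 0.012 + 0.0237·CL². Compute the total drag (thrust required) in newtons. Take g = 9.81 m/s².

D = 254 N

Weight W = mg = 415 × 9.81 = 4071.2 N; in level flight L = W.
Dynamic pressure q = 0.5 × 1.22 × 43.1² = 1133 Pa.
Required CL = L/(qS) = 4071.2/(1133·17.2) = 0.2089.
CD = 0.012 + 0.0237 × 0.2089² = 0.01303.
D = q·S·CD = 1133 × 17.2 × 0.01303 = 254 N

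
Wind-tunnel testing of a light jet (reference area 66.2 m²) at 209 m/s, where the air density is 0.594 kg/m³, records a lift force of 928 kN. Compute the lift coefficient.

From L = ½ρv²S·CL, rearranging gives CL = 2L/(ρv²S).
CL = 2 × 9.28×10^5 / (0.594 × 209² × 66.2) = 1.08

CL = 1.08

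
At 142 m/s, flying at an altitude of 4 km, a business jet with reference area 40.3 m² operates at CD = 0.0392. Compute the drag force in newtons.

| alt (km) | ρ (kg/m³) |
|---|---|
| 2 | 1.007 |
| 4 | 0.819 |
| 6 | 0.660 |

D = 13000 N

At 4 km, from the table: ρ = 0.819 kg/m³.
Dynamic pressure q = ½ρv² = ½ × 0.819 × 142² = 8257 Pa.
D = q·S·CD = 8257 × 40.3 × 0.0392 = 13000 N ≈ 13 kN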